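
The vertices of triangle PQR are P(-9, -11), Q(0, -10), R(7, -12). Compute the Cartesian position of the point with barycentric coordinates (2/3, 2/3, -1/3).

S = (2/3)·P + (2/3)·Q + (-1/3)·R.
x-coordinate: (2/3)·(-9) + (2/3)·0 + (-1/3)·7 = -25/3.
y-coordinate: (2/3)·(-11) + (2/3)·(-10) + (-1/3)·(-12) = -10.

(-25/3, -10)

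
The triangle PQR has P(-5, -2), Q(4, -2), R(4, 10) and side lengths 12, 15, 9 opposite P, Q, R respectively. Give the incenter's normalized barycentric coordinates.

(1/3, 5/12, 1/4)

The incenter has barycentric coordinates proportional to the opposite side lengths: (12 : 15 : 9).
Normalizing by 12+15+9 = 36 gives (1/3, 5/12, 1/4).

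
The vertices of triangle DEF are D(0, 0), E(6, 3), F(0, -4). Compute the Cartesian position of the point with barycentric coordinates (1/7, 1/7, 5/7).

G = (1/7)·D + (1/7)·E + (5/7)·F.
x-coordinate: (1/7)·0 + (1/7)·6 + (5/7)·0 = 6/7.
y-coordinate: (1/7)·0 + (1/7)·3 + (5/7)·(-4) = -17/7.

(6/7, -17/7)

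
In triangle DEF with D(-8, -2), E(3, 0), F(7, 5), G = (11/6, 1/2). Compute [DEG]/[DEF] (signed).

[DEF] = ½·((-8)·(0−5) + 3·(5−(-2)) + 7·(-2−0)) = ½·(40 + 21 − 14) = 47/2.
[DEG] = ½·((-8)·(0−(1/2)) + 3·(1/2−(-2)) + (11/6)·(-2−0)) = ½·(4 + 15/2 − 11/3) = 47/12, so the ratio is (47/12)/(47/2) = 1/6.

1/6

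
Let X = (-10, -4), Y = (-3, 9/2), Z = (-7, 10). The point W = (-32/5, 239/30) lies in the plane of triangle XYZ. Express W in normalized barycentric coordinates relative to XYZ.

(1/15, 1/5, 11/15)

Signed area of the reference triangle: [XYZ] = ½·((-10)·(9/2−10) + (-3)·(10−(-4)) + (-7)·(-4−(9/2))) = ½·(55 − 42 + 119/2) = 145/4.
[WYZ] = ½·((-32/5)·(9/2−10) + (-3)·(10−(239/30)) + (-7)·(239/30−(9/2))) = ½·(176/5 − 61/10 − 364/15) = 29/12, so the X-coordinate is (29/12)/(145/4) = 1/15.
[XWZ] = ½·((-10)·(239/30−10) + (-32/5)·(10−(-4)) + (-7)·(-4−(239/30))) = ½·(61/3 − 448/5 + 2513/30) = 29/4, so the Y-coordinate is 1/5.
[XYW] = ½·((-10)·(9/2−(239/30)) + (-3)·(239/30−(-4)) + (-32/5)·(-4−(9/2))) = ½·(104/3 − 359/10 + 272/5) = 319/12, so the Z-coordinate is 11/15.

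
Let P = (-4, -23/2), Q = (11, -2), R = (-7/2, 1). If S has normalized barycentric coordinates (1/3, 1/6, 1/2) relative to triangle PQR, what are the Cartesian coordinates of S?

S = (1/3)·P + (1/6)·Q + (1/2)·R.
x-coordinate: (1/3)·(-4) + (1/6)·11 + (1/2)·(-7/2) = -5/4.
y-coordinate: (1/3)·(-23/2) + (1/6)·(-2) + (1/2)·1 = -11/3.

(-5/4, -11/3)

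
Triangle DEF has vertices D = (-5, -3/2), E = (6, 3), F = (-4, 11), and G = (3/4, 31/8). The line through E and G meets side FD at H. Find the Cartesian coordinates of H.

(-9/2, 19/4)

Barycentric coordinates of G with respect to DEF: (1/4, 1/2, 1/4).
On side FD the E-coordinate is zero; dropping G's E-weight 1/2 and renormalizing the remaining 1/4 : 1/4 gives weights 1/2, 1/2 on F, D.
H = (1/2)·(-4, 11) + (1/2)·(-5, -3/2) = (-9/2, 19/4).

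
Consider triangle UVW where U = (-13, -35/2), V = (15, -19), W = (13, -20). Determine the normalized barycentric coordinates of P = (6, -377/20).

Signed area of the reference triangle: [UVW] = ½·((-13)·(-19−(-20)) + 15·(-20−(-35/2)) + 13·(-35/2−(-19))) = ½·(-13 − 75/2 + 39/2) = -31/2.
[PVW] = ½·(6·(-19−(-20)) + 15·(-20−(-377/20)) + 13·(-377/20−(-19))) = ½·(6 − 69/4 + 39/20) = -93/20, so the U-coordinate is (-93/20)/(-31/2) = 3/10.
[UPW] = ½·((-13)·(-377/20−(-20)) + 6·(-20−(-35/2)) + 13·(-35/2−(-377/20))) = ½·(-299/20 − 15 + 351/20) = -31/5, so the V-coordinate is 2/5.
[UVP] = ½·((-13)·(-19−(-377/20)) + 15·(-377/20−(-35/2)) + 6·(-35/2−(-19))) = ½·(39/20 − 81/4 + 9) = -93/20, so the W-coordinate is 3/10.
Check: 3/10 + 2/5 + 3/10 = 1.

(3/10, 2/5, 3/10)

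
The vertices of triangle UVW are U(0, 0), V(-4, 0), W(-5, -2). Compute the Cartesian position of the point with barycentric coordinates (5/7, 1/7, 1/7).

(-9/7, -2/7)

P = (5/7)·U + (1/7)·V + (1/7)·W.
x-coordinate: (5/7)·0 + (1/7)·(-4) + (1/7)·(-5) = -9/7.
y-coordinate: (5/7)·0 + (1/7)·0 + (1/7)·(-2) = -2/7.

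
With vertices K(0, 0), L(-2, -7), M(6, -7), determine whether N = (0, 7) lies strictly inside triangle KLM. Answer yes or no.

Barycentric coordinates of N: (2, -3/4, -1/4).
The three coordinates are positive, negative, negative; a point is interior exactly when all three are positive.

no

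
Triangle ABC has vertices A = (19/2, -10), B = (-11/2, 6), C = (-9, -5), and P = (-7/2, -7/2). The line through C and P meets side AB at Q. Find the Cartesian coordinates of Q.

Barycentric coordinates of P with respect to ABC: (1/4, 1/4, 1/2).
On side AB the C-coordinate is zero; dropping P's C-weight 1/2 and renormalizing the remaining 1/4 : 1/4 gives weights 1/2, 1/2 on A, B.
Q = (1/2)·(19/2, -10) + (1/2)·(-11/2, 6) = (2, -2).

(2, -2)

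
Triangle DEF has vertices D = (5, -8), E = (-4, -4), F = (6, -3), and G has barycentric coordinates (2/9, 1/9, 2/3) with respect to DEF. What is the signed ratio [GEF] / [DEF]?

The signed ratio [GEF]/[DEF] equals the barycentric coordinate of G at vertex D, which is 2/9.

2/9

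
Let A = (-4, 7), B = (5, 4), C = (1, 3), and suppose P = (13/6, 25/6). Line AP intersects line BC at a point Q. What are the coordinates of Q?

(17/5, 18/5)

Barycentric coordinates of P with respect to ABC: (1/6, 1/2, 1/3).
On side BC the A-coordinate is zero; dropping P's A-weight 1/6 and renormalizing the remaining 1/2 : 1/3 gives weights 3/5, 2/5 on B, C.
Q = (3/5)·(5, 4) + (2/5)·(1, 3) = (17/5, 18/5).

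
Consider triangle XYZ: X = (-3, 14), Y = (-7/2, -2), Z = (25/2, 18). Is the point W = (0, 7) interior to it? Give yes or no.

yes

Barycentric coordinates of W: (37/123, 241/492, 103/492).
The three coordinates are positive, positive, positive; a point is interior exactly when all three are positive.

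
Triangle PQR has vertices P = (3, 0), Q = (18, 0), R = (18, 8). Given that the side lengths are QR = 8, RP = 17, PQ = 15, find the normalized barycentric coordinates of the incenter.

The incenter has barycentric coordinates proportional to the opposite side lengths: (8 : 17 : 15).
Normalizing by 8+17+15 = 40 gives (1/5, 17/40, 3/8).

(1/5, 17/40, 3/8)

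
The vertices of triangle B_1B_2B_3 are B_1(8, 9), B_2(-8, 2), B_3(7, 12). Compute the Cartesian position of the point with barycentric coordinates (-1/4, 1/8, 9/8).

M = (-1/4)·B_1 + (1/8)·B_2 + (9/8)·B_3.
x-coordinate: (-1/4)·8 + (1/8)·(-8) + (9/8)·7 = 39/8.
y-coordinate: (-1/4)·9 + (1/8)·2 + (9/8)·12 = 23/2.

(39/8, 23/2)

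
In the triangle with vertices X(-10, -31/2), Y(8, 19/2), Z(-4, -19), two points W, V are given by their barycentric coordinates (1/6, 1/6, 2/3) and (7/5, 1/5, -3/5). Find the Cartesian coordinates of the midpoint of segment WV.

(-13/2, -331/30)

Barycentric coordinates of the midpoint are the average: (47/60, 11/60, 1/30).
Converting: (47/60)·X + (11/60)·Y + (1/30)·Z = (-13/2, -331/30).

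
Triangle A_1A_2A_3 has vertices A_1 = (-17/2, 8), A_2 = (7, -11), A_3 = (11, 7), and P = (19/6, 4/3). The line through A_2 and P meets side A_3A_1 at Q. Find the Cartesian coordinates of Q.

Barycentric coordinates of P with respect to A_1A_2A_3: (1/3, 1/3, 1/3).
On side A_3A_1 the A_2-coordinate is zero; dropping P's A_2-weight 1/3 and renormalizing the remaining 1/3 : 1/3 gives weights 1/2, 1/2 on A_3, A_1.
Q = (1/2)·(11, 7) + (1/2)·(-17/2, 8) = (5/4, 15/2).

(5/4, 15/2)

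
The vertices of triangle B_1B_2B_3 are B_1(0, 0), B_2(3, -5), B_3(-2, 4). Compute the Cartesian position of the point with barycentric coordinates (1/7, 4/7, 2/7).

(8/7, -12/7)

M = (1/7)·B_1 + (4/7)·B_2 + (2/7)·B_3.
x-coordinate: (1/7)·0 + (4/7)·3 + (2/7)·(-2) = 8/7.
y-coordinate: (1/7)·0 + (4/7)·(-5) + (2/7)·4 = -12/7.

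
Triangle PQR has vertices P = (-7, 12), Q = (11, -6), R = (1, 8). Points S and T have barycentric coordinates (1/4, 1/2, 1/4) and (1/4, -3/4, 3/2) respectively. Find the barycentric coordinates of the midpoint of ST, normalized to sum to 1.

Since both coordinate triples sum to 1, the midpoint's barycentrics are the componentwise average.
(1/4+1/4)/2 = 1/4; similarly -1/8 and 7/8.

(1/4, -1/8, 7/8)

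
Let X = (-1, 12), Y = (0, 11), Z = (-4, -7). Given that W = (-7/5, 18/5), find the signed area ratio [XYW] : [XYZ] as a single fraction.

[XYZ] = ½·((-1)·(11−(-7)) + 0·(-7−12) + (-4)·(12−11)) = ½·(-18 + 0 − 4) = -11.
[XYW] = ½·((-1)·(11−(18/5)) + 0·(18/5−12) + (-7/5)·(12−11)) = ½·(-37/5 + 0 − 7/5) = -22/5, so the ratio is (-22/5)/(-11) = 2/5.

2/5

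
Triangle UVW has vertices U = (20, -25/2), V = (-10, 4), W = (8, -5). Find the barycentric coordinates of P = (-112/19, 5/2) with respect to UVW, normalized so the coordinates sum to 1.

Signed area of the reference triangle: [UVW] = ½·(20·(4−(-5)) + (-10)·(-5−(-25/2)) + 8·(-25/2−4)) = ½·(180 − 75 − 132) = -27/2.
[PVW] = ½·((-112/19)·(4−(-5)) + (-10)·(-5−(5/2)) + 8·(5/2−4)) = ½·(-1008/19 + 75 − 12) = 189/38, so the U-coordinate is (189/38)/(-27/2) = -7/19.
[UPW] = ½·(20·(5/2−(-5)) + (-112/19)·(-5−(-25/2)) + 8·(-25/2−(5/2))) = ½·(150 − 840/19 − 120) = -135/19, so the V-coordinate is 10/19.
[UVP] = ½·(20·(4−(5/2)) + (-10)·(5/2−(-25/2)) + (-112/19)·(-25/2−4)) = ½·(30 − 150 + 1848/19) = -216/19, so the W-coordinate is 16/19.
Check: -7/19 + 10/19 + 16/19 = 1.

(-7/19, 10/19, 16/19)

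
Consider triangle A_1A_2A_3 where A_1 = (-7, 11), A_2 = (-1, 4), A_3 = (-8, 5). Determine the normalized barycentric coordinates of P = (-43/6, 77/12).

Signed area of the reference triangle: [A_1A_2A_3] = ½·((-7)·(4−5) + (-1)·(5−11) + (-8)·(11−4)) = ½·(7 + 6 − 56) = -43/2.
[PA_2A_3] = ½·((-43/6)·(4−5) + (-1)·(5−(77/12)) + (-8)·(77/12−4)) = ½·(43/6 + 17/12 − 58/3) = -43/8, so the A_1-coordinate is (-43/8)/(-43/2) = 1/4.
[A_1PA_3] = ½·((-7)·(77/12−5) + (-43/6)·(5−11) + (-8)·(11−(77/12))) = ½·(-119/12 + 43 − 110/3) = -43/24, so the A_2-coordinate is 1/12.
[A_1A_2P] = ½·((-7)·(4−(77/12)) + (-1)·(77/12−11) + (-43/6)·(11−4)) = ½·(203/12 + 55/12 − 301/6) = -43/3, so the A_3-coordinate is 2/3.
Check: 1/4 + 1/12 + 2/3 = 1.

(1/4, 1/12, 2/3)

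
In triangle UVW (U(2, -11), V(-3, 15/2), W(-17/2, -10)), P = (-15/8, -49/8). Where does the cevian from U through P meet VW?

(-23/4, -5/4)

Barycentric coordinates of P with respect to UVW: (1/2, 1/4, 1/4).
On side VW the U-coordinate is zero; dropping P's U-weight 1/2 and renormalizing the remaining 1/4 : 1/4 gives weights 1/2, 1/2 on V, W.
Q = (1/2)·(-3, 15/2) + (1/2)·(-17/2, -10) = (-23/4, -5/4).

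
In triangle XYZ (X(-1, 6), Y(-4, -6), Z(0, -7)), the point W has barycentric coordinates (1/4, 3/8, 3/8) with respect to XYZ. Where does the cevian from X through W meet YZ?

(-2, -13/2)

Line XW meets YZ where the X-coordinate vanishes; zeroing W's X-weight and renormalizing leaves Y, Z-weights 3/8 : 3/8 → (1/2, 1/2).
So V = (1/2)·Y + (1/2)·Z = (-2, -13/2).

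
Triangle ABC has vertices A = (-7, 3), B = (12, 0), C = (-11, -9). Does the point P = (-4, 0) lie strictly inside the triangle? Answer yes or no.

yes

Barycentric coordinates of P: (3/5, 1/5, 1/5).
The three coordinates are positive, positive, positive; a point is interior exactly when all three are positive.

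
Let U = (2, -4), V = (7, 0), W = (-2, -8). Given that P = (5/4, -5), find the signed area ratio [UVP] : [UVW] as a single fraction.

1/2

[UVW] = ½·(2·(0−(-8)) + 7·(-8−(-4)) + (-2)·(-4−0)) = ½·(16 − 28 + 8) = -2.
[UVP] = ½·(2·(0−(-5)) + 7·(-5−(-4)) + (5/4)·(-4−0)) = ½·(10 − 7 − 5) = -1, so the ratio is (-1)/(-2) = 1/2.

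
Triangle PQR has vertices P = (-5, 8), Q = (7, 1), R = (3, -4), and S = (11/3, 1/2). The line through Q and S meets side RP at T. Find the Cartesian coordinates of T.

Barycentric coordinates of S with respect to PQR: (1/6, 1/2, 1/3).
On side RP the Q-coordinate is zero; dropping S's Q-weight 1/2 and renormalizing the remaining 1/3 : 1/6 gives weights 2/3, 1/3 on R, P.
T = (2/3)·(3, -4) + (1/3)·(-5, 8) = (1/3, 0).

(1/3, 0)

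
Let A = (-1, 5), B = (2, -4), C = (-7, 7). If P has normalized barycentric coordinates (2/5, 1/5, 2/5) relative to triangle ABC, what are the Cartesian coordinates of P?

P = (2/5)·A + (1/5)·B + (2/5)·C.
x-coordinate: (2/5)·(-1) + (1/5)·2 + (2/5)·(-7) = -14/5.
y-coordinate: (2/5)·5 + (1/5)·(-4) + (2/5)·7 = 4.

(-14/5, 4)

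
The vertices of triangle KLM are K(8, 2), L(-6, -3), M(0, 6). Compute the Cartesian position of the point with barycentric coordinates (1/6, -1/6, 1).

N = (1/6)·K + (-1/6)·L + 1·M.
x-coordinate: (1/6)·8 + (-1/6)·(-6) + 1·0 = 7/3.
y-coordinate: (1/6)·2 + (-1/6)·(-3) + 1·6 = 41/6.

(7/3, 41/6)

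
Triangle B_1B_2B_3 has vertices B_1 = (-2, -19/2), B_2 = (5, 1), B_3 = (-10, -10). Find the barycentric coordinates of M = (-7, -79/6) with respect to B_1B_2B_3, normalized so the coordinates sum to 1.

Signed area of the reference triangle: [B_1B_2B_3] = ½·((-2)·(1−(-10)) + 5·(-10−(-19/2)) + (-10)·(-19/2−1)) = ½·(-22 − 5/2 + 105) = 161/4.
[MB_2B_3] = ½·((-7)·(1−(-10)) + 5·(-10−(-79/6)) + (-10)·(-79/6−1)) = ½·(-77 + 95/6 + 425/3) = 161/4, so the B_1-coordinate is (161/4)/(161/4) = 1.
[B_1MB_3] = ½·((-2)·(-79/6−(-10)) + (-7)·(-10−(-19/2)) + (-10)·(-19/2−(-79/6))) = ½·(19/3 + 7/2 − 110/3) = -161/12, so the B_2-coordinate is -1/3.
[B_1B_2M] = ½·((-2)·(1−(-79/6)) + 5·(-79/6−(-19/2)) + (-7)·(-19/2−1)) = ½·(-85/3 − 55/3 + 147/2) = 161/12, so the B_3-coordinate is 1/3.

(1, -1/3, 1/3)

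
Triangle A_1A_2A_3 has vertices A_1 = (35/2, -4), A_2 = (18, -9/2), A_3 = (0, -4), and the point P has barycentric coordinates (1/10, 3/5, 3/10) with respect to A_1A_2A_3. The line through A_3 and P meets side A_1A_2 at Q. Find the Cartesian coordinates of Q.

Line A_3P meets A_1A_2 where the A_3-coordinate vanishes; zeroing P's A_3-weight and renormalizing leaves A_1, A_2-weights 1/10 : 3/5 → (1/7, 6/7).
So Q = (1/7)·A_1 + (6/7)·A_2 = (251/14, -31/7).

(251/14, -31/7)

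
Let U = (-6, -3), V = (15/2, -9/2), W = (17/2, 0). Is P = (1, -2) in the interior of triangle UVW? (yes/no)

Barycentric coordinates of P: (127/249, 26/249, 32/83).
The three coordinates are positive, positive, positive; a point is interior exactly when all three are positive.

yes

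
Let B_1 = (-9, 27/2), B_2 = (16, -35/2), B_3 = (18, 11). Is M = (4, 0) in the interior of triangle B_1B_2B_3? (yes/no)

yes

Barycentric coordinates of M: (754/1549, 664/1549, 131/1549).
The three coordinates are positive, positive, positive; a point is interior exactly when all three are positive.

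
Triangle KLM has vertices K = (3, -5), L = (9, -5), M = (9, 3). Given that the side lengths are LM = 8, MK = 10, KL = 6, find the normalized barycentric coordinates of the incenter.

The incenter has barycentric coordinates proportional to the opposite side lengths: (8 : 10 : 6).
Normalizing by 8+10+6 = 24 gives (1/3, 5/12, 1/4).

(1/3, 5/12, 1/4)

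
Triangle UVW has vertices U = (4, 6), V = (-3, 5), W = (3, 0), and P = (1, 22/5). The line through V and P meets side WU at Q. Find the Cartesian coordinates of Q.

(11/3, 4)

Barycentric coordinates of P with respect to UVW: (2/5, 2/5, 1/5).
On side WU the V-coordinate is zero; dropping P's V-weight 2/5 and renormalizing the remaining 1/5 : 2/5 gives weights 1/3, 2/3 on W, U.
Q = (1/3)·(3, 0) + (2/3)·(4, 6) = (11/3, 4).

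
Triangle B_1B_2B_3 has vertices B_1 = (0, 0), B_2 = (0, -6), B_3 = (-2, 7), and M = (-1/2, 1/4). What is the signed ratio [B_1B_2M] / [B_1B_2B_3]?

[B_1B_2B_3] = ½·(0·(-6−7) + 0·(7−0) + (-2)·(0−(-6))) = ½·(0 + 0 − 12) = -6.
[B_1B_2M] = ½·(0·(-6−(1/4)) + 0·(1/4−0) + (-1/2)·(0−(-6))) = ½·(0 + 0 − 3) = -3/2, so the ratio is (-3/2)/(-6) = 1/4.

1/4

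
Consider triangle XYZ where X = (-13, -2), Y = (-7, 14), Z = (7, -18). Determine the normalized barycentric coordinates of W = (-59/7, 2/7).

(4/7, 2/7, 1/7)

Signed area of the reference triangle: [XYZ] = ½·((-13)·(14−(-18)) + (-7)·(-18−(-2)) + 7·(-2−14)) = ½·(-416 + 112 − 112) = -208.
[WYZ] = ½·((-59/7)·(14−(-18)) + (-7)·(-18−(2/7)) + 7·(2/7−14)) = ½·(-1888/7 + 128 − 96) = -832/7, so the X-coordinate is (-832/7)/(-208) = 4/7.
[XWZ] = ½·((-13)·(2/7−(-18)) + (-59/7)·(-18−(-2)) + 7·(-2−(2/7))) = ½·(-1664/7 + 944/7 − 16) = -416/7, so the Y-coordinate is 2/7.
[XYW] = ½·((-13)·(14−(2/7)) + (-7)·(2/7−(-2)) + (-59/7)·(-2−14)) = ½·(-1248/7 − 16 + 944/7) = -208/7, so the Z-coordinate is 1/7.
Check: 4/7 + 2/7 + 1/7 = 1.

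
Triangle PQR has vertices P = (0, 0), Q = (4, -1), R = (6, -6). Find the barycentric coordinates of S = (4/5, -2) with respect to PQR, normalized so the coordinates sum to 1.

(1, -2/5, 2/5)

Signed area of the reference triangle: [PQR] = ½·(0·(-1−(-6)) + 4·(-6−0) + 6·(0−(-1))) = ½·(0 − 24 + 6) = -9.
[SQR] = ½·((4/5)·(-1−(-6)) + 4·(-6−(-2)) + 6·(-2−(-1))) = ½·(4 − 16 − 6) = -9, so the P-coordinate is (-9)/(-9) = 1.
[PSR] = ½·(0·(-2−(-6)) + (4/5)·(-6−0) + 6·(0−(-2))) = ½·(0 − 24/5 + 12) = 18/5, so the Q-coordinate is -2/5.
[PQS] = ½·(0·(-1−(-2)) + 4·(-2−0) + (4/5)·(0−(-1))) = ½·(0 − 8 + 4/5) = -18/5, so the R-coordinate is 2/5.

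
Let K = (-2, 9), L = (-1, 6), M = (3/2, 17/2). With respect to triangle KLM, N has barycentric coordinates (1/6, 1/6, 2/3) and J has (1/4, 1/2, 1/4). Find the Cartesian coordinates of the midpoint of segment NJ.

(-1/16, 373/48)

Barycentric coordinates of the midpoint are the average: (5/24, 1/3, 11/24).
Converting: (5/24)·K + (1/3)·L + (11/24)·M = (-1/16, 373/48).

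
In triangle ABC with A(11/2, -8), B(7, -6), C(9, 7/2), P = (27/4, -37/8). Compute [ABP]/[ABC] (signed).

[ABC] = ½·((11/2)·(-6−(7/2)) + 7·(7/2−(-8)) + 9·(-8−(-6))) = ½·(-209/4 + 161/2 − 18) = 41/8.
[ABP] = ½·((11/2)·(-6−(-37/8)) + 7·(-37/8−(-8)) + (27/4)·(-8−(-6))) = ½·(-121/16 + 189/8 − 27/2) = 41/32, so the ratio is (41/32)/(41/8) = 1/4.

1/4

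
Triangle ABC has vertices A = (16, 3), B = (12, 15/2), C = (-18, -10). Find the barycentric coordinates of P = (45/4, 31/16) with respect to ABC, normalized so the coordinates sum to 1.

(3/4, 1/8, 1/8)

Signed area of the reference triangle: [ABC] = ½·(16·(15/2−(-10)) + 12·(-10−3) + (-18)·(3−(15/2))) = ½·(280 − 156 + 81) = 205/2.
[PBC] = ½·((45/4)·(15/2−(-10)) + 12·(-10−(31/16)) + (-18)·(31/16−(15/2))) = ½·(1575/8 − 573/4 + 801/8) = 615/8, so the A-coordinate is (615/8)/(205/2) = 3/4.
[APC] = ½·(16·(31/16−(-10)) + (45/4)·(-10−3) + (-18)·(3−(31/16))) = ½·(191 − 585/4 − 153/8) = 205/16, so the B-coordinate is 1/8.
[ABP] = ½·(16·(15/2−(31/16)) + 12·(31/16−3) + (45/4)·(3−(15/2))) = ½·(89 − 51/4 − 405/8) = 205/16, so the C-coordinate is 1/8.
Check: 3/4 + 1/8 + 1/8 = 1.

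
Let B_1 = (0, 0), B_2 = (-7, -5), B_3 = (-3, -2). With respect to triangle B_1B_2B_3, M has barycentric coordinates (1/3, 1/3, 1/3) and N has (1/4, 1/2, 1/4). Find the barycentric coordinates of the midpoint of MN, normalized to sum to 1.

(7/24, 5/12, 7/24)

Since both coordinate triples sum to 1, the midpoint's barycentrics are the componentwise average.
(1/3+1/4)/2 = 7/24; similarly 5/12 and 7/24.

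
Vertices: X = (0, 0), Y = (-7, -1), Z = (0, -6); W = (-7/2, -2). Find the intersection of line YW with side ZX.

Barycentric coordinates of W with respect to XYZ: (1/4, 1/2, 1/4).
On side ZX the Y-coordinate is zero; dropping W's Y-weight 1/2 and renormalizing the remaining 1/4 : 1/4 gives weights 1/2, 1/2 on Z, X.
V = (1/2)·(0, -6) + (1/2)·(0, 0) = (0, -3).

(0, -3)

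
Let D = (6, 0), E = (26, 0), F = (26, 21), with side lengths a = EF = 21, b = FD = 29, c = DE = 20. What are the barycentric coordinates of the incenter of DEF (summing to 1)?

The incenter has barycentric coordinates proportional to the opposite side lengths: (21 : 29 : 20).
Normalizing by 21+29+20 = 70 gives (3/10, 29/70, 2/7).

(3/10, 29/70, 2/7)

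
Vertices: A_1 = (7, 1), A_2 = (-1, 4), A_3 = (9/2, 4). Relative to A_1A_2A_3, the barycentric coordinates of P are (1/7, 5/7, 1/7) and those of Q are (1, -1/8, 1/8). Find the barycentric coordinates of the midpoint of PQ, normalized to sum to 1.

(4/7, 33/112, 15/112)

Since both coordinate triples sum to 1, the midpoint's barycentrics are the componentwise average.
(1/7+1)/2 = 4/7; similarly 33/112 and 15/112.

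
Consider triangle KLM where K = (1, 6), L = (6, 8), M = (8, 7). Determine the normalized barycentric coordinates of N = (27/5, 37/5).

(1/5, 3/5, 1/5)

Signed area of the reference triangle: [KLM] = ½·(1·(8−7) + 6·(7−6) + 8·(6−8)) = ½·(1 + 6 − 16) = -9/2.
[NLM] = ½·((27/5)·(8−7) + 6·(7−(37/5)) + 8·(37/5−8)) = ½·(27/5 − 12/5 − 24/5) = -9/10, so the K-coordinate is (-9/10)/(-9/2) = 1/5.
[KNM] = ½·(1·(37/5−7) + (27/5)·(7−6) + 8·(6−(37/5))) = ½·(2/5 + 27/5 − 56/5) = -27/10, so the L-coordinate is 3/5.
[KLN] = ½·(1·(8−(37/5)) + 6·(37/5−6) + (27/5)·(6−8)) = ½·(3/5 + 42/5 − 54/5) = -9/10, so the M-coordinate is 1/5.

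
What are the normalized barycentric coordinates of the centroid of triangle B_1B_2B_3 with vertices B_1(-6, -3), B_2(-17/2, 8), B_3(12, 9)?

(1/3, 1/3, 1/3)

The centroid is the average of the vertices, so each weight is 1/3.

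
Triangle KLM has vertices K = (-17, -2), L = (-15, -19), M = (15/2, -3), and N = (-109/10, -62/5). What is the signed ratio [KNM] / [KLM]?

[KLM] = ½·((-17)·(-19−(-3)) + (-15)·(-3−(-2)) + (15/2)·(-2−(-19))) = ½·(272 + 15 + 255/2) = 829/4.
[KNM] = ½·((-17)·(-62/5−(-3)) + (-109/10)·(-3−(-2)) + (15/2)·(-2−(-62/5))) = ½·(799/5 + 109/10 + 78) = 2487/20, so the ratio is (2487/20)/(829/4) = 3/5.

3/5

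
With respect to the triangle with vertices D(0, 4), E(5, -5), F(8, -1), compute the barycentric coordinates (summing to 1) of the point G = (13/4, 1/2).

(1/2, 1/4, 1/4)

Signed area of the reference triangle: [DEF] = ½·(0·(-5−(-1)) + 5·(-1−4) + 8·(4−(-5))) = ½·(0 − 25 + 72) = 47/2.
[GEF] = ½·((13/4)·(-5−(-1)) + 5·(-1−(1/2)) + 8·(1/2−(-5))) = ½·(-13 − 15/2 + 44) = 47/4, so the D-coordinate is (47/4)/(47/2) = 1/2.
[DGF] = ½·(0·(1/2−(-1)) + (13/4)·(-1−4) + 8·(4−(1/2))) = ½·(0 − 65/4 + 28) = 47/8, so the E-coordinate is 1/4.
[DEG] = ½·(0·(-5−(1/2)) + 5·(1/2−4) + (13/4)·(4−(-5))) = ½·(0 − 35/2 + 117/4) = 47/8, so the F-coordinate is 1/4.
Check: 1/2 + 1/4 + 1/4 = 1.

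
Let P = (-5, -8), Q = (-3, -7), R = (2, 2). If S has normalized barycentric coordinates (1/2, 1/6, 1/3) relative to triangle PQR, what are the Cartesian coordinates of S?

(-7/3, -9/2)

S = (1/2)·P + (1/6)·Q + (1/3)·R.
x-coordinate: (1/2)·(-5) + (1/6)·(-3) + (1/3)·2 = -7/3.
y-coordinate: (1/2)·(-8) + (1/6)·(-7) + (1/3)·2 = -9/2.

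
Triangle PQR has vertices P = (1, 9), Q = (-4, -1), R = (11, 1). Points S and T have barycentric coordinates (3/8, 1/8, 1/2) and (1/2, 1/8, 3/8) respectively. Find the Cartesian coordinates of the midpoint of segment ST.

Barycentric coordinates of the midpoint are the average: (7/16, 1/8, 7/16).
Converting: (7/16)·P + (1/8)·Q + (7/16)·R = (19/4, 17/4).

(19/4, 17/4)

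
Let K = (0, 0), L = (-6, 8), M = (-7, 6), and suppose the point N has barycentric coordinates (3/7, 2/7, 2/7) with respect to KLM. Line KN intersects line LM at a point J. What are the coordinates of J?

Line KN meets LM where the K-coordinate vanishes; zeroing N's K-weight and renormalizing leaves L, M-weights 2/7 : 2/7 → (1/2, 1/2).
So J = (1/2)·L + (1/2)·M = (-13/2, 7).

(-13/2, 7)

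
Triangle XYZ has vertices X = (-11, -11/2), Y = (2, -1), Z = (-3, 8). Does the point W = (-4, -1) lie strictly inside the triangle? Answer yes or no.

Barycentric coordinates of W: (12/31, 13/31, 6/31).
The three coordinates are positive, positive, positive; a point is interior exactly when all three are positive.

yes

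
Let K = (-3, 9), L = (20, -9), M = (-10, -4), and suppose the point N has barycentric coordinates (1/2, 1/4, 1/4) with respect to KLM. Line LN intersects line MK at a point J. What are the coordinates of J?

(-16/3, 14/3)

Line LN meets MK where the L-coordinate vanishes; zeroing N's L-weight and renormalizing leaves M, K-weights 1/4 : 1/2 → (1/3, 2/3).
So J = (1/3)·M + (2/3)·K = (-16/3, 14/3).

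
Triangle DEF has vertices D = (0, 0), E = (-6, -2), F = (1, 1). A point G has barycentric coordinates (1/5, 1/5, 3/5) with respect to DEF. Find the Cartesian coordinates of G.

G = (1/5)·D + (1/5)·E + (3/5)·F.
x-coordinate: (1/5)·0 + (1/5)·(-6) + (3/5)·1 = -3/5.
y-coordinate: (1/5)·0 + (1/5)·(-2) + (3/5)·1 = 1/5.

(-3/5, 1/5)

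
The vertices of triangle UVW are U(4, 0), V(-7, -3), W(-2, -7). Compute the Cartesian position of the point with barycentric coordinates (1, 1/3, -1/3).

P = 1·U + (1/3)·V + (-1/3)·W.
x-coordinate: 1·4 + (1/3)·(-7) + (-1/3)·(-2) = 7/3.
y-coordinate: 1·0 + (1/3)·(-3) + (-1/3)·(-7) = 4/3.

(7/3, 4/3)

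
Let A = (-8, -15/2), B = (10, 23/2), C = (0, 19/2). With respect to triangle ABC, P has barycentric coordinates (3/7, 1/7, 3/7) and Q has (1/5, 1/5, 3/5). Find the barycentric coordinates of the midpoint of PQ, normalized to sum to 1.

Since both coordinate triples sum to 1, the midpoint's barycentrics are the componentwise average.
(3/7+1/5)/2 = 11/35; similarly 6/35 and 18/35.

(11/35, 6/35, 18/35)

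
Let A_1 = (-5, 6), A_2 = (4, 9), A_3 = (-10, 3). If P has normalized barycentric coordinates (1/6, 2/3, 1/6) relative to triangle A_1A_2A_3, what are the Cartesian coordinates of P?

P = (1/6)·A_1 + (2/3)·A_2 + (1/6)·A_3.
x-coordinate: (1/6)·(-5) + (2/3)·4 + (1/6)·(-10) = 1/6.
y-coordinate: (1/6)·6 + (2/3)·9 + (1/6)·3 = 15/2.

(1/6, 15/2)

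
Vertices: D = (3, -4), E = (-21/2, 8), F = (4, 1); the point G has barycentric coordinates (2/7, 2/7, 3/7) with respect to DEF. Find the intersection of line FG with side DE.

Line FG meets DE where the F-coordinate vanishes; zeroing G's F-weight and renormalizing leaves D, E-weights 2/7 : 2/7 → (1/2, 1/2).
So H = (1/2)·D + (1/2)·E = (-15/4, 2).

(-15/4, 2)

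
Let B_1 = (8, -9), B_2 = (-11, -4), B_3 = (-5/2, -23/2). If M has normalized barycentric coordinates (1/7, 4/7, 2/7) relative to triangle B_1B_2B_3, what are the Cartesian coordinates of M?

M = (1/7)·B_1 + (4/7)·B_2 + (2/7)·B_3.
x-coordinate: (1/7)·8 + (4/7)·(-11) + (2/7)·(-5/2) = -41/7.
y-coordinate: (1/7)·(-9) + (4/7)·(-4) + (2/7)·(-23/2) = -48/7.

(-41/7, -48/7)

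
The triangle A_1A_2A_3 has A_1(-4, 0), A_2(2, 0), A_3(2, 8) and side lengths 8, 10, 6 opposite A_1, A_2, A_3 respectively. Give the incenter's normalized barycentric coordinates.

The incenter has barycentric coordinates proportional to the opposite side lengths: (8 : 10 : 6).
Normalizing by 8+10+6 = 24 gives (1/3, 5/12, 1/4).

(1/3, 5/12, 1/4)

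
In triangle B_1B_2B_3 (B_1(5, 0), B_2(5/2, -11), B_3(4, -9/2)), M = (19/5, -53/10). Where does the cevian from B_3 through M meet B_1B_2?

Barycentric coordinates of M with respect to B_1B_2B_3: (2/5, 2/5, 1/5).
On side B_1B_2 the B_3-coordinate is zero; dropping M's B_3-weight 1/5 and renormalizing the remaining 2/5 : 2/5 gives weights 1/2, 1/2 on B_1, B_2.
N = (1/2)·(5, 0) + (1/2)·(5/2, -11) = (15/4, -11/2).

(15/4, -11/2)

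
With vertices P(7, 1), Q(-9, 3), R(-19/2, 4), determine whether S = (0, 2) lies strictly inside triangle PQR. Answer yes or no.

yes

Barycentric coordinates of S: (17/30, 3/10, 2/15).
The three coordinates are positive, positive, positive; a point is interior exactly when all three are positive.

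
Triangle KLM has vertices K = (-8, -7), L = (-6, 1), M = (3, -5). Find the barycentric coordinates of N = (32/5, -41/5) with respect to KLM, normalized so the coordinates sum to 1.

Signed area of the reference triangle: [KLM] = ½·((-8)·(1−(-5)) + (-6)·(-5−(-7)) + 3·(-7−1)) = ½·(-48 − 12 − 24) = -42.
[NLM] = ½·((32/5)·(1−(-5)) + (-6)·(-5−(-41/5)) + 3·(-41/5−1)) = ½·(192/5 − 96/5 − 138/5) = -21/5, so the K-coordinate is (-21/5)/(-42) = 1/10.
[KNM] = ½·((-8)·(-41/5−(-5)) + (32/5)·(-5−(-7)) + 3·(-7−(-41/5))) = ½·(128/5 + 64/5 + 18/5) = 21, so the L-coordinate is -1/2.
[KLN] = ½·((-8)·(1−(-41/5)) + (-6)·(-41/5−(-7)) + (32/5)·(-7−1)) = ½·(-368/5 + 36/5 − 256/5) = -294/5, so the M-coordinate is 7/5.

(1/10, -1/2, 7/5)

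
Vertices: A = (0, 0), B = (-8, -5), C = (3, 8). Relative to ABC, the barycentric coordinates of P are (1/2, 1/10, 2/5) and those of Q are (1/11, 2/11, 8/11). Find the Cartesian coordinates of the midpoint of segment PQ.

Barycentric coordinates of the midpoint are the average: (13/44, 31/220, 31/55).
Converting: (13/44)·A + (31/220)·B + (31/55)·C = (31/55, 837/220).

(31/55, 837/220)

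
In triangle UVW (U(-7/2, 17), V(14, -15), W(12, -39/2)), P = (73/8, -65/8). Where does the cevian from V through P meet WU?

(17/4, -5/4)

Barycentric coordinates of P with respect to UVW: (1/4, 1/2, 1/4).
On side WU the V-coordinate is zero; dropping P's V-weight 1/2 and renormalizing the remaining 1/4 : 1/4 gives weights 1/2, 1/2 on W, U.
Q = (1/2)·(12, -39/2) + (1/2)·(-7/2, 17) = (17/4, -5/4).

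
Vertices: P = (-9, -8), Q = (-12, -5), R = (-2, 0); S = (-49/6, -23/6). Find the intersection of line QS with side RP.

(-13/3, -8/3)

Barycentric coordinates of S with respect to PQR: (1/6, 1/2, 1/3).
On side RP the Q-coordinate is zero; dropping S's Q-weight 1/2 and renormalizing the remaining 1/3 : 1/6 gives weights 2/3, 1/3 on R, P.
T = (2/3)·(-2, 0) + (1/3)·(-9, -8) = (-13/3, -8/3).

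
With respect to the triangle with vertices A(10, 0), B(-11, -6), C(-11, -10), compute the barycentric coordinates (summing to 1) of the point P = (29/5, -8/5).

Signed area of the reference triangle: [ABC] = ½·(10·(-6−(-10)) + (-11)·(-10−0) + (-11)·(0−(-6))) = ½·(40 + 110 − 66) = 42.
[PBC] = ½·((29/5)·(-6−(-10)) + (-11)·(-10−(-8/5)) + (-11)·(-8/5−(-6))) = ½·(116/5 + 462/5 − 242/5) = 168/5, so the A-coordinate is (168/5)/42 = 4/5.
[APC] = ½·(10·(-8/5−(-10)) + (29/5)·(-10−0) + (-11)·(0−(-8/5))) = ½·(84 − 58 − 88/5) = 21/5, so the B-coordinate is 1/10.
[ABP] = ½·(10·(-6−(-8/5)) + (-11)·(-8/5−0) + (29/5)·(0−(-6))) = ½·(-44 + 88/5 + 174/5) = 21/5, so the C-coordinate is 1/10.
Check: 4/5 + 1/10 + 1/10 = 1.

(4/5, 1/10, 1/10)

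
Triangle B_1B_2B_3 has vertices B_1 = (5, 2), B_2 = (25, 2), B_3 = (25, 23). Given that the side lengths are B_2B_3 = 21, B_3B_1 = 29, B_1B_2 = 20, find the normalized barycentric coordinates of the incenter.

(3/10, 29/70, 2/7)

The incenter has barycentric coordinates proportional to the opposite side lengths: (21 : 29 : 20).
Normalizing by 21+29+20 = 70 gives (3/10, 29/70, 2/7).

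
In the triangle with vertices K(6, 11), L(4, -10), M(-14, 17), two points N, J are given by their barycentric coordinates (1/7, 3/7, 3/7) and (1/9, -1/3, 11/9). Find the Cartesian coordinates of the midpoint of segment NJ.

(-668/63, 314/21)

Barycentric coordinates of the midpoint are the average: (8/63, 1/21, 52/63).
Converting: (8/63)·K + (1/21)·L + (52/63)·M = (-668/63, 314/21).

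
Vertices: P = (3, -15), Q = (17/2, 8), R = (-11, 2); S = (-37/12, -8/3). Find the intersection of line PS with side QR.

Barycentric coordinates of S with respect to PQR: (1/3, 1/6, 1/2).
On side QR the P-coordinate is zero; dropping S's P-weight 1/3 and renormalizing the remaining 1/6 : 1/2 gives weights 1/4, 3/4 on Q, R.
T = (1/4)·(17/2, 8) + (3/4)·(-11, 2) = (-49/8, 7/2).

(-49/8, 7/2)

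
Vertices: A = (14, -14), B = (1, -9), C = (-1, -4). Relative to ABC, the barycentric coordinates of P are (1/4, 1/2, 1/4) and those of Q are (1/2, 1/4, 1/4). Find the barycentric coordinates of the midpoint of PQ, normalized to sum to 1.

(3/8, 3/8, 1/4)

Since both coordinate triples sum to 1, the midpoint's barycentrics are the componentwise average.
(1/4+1/2)/2 = 3/8; similarly 3/8 and 1/4.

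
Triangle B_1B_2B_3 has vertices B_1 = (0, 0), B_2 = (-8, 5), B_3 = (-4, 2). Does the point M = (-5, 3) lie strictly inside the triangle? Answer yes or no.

yes

Barycentric coordinates of M: (1/4, 1/2, 1/4).
The three coordinates are positive, positive, positive; a point is interior exactly when all three are positive.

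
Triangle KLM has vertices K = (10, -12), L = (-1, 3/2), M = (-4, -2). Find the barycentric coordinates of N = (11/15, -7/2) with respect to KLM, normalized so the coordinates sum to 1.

Signed area of the reference triangle: [KLM] = ½·(10·(3/2−(-2)) + (-1)·(-2−(-12)) + (-4)·(-12−(3/2))) = ½·(35 − 10 + 54) = 79/2.
[NLM] = ½·((11/15)·(3/2−(-2)) + (-1)·(-2−(-7/2)) + (-4)·(-7/2−(3/2))) = ½·(77/30 − 3/2 + 20) = 158/15, so the K-coordinate is (158/15)/(79/2) = 4/15.
[KNM] = ½·(10·(-7/2−(-2)) + (11/15)·(-2−(-12)) + (-4)·(-12−(-7/2))) = ½·(-15 + 22/3 + 34) = 79/6, so the L-coordinate is 1/3.
[KLN] = ½·(10·(3/2−(-7/2)) + (-1)·(-7/2−(-12)) + (11/15)·(-12−(3/2))) = ½·(50 − 17/2 − 99/10) = 79/5, so the M-coordinate is 2/5.

(4/15, 1/3, 2/5)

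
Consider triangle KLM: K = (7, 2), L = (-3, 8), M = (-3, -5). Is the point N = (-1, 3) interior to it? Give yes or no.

yes

Barycentric coordinates of N: (1/5, 33/65, 19/65).
The three coordinates are positive, positive, positive; a point is interior exactly when all three are positive.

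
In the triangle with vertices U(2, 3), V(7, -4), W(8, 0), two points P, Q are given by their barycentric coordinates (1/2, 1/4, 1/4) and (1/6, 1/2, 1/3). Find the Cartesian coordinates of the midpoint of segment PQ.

(45/8, -1/2)

Barycentric coordinates of the midpoint are the average: (1/3, 3/8, 7/24).
Converting: (1/3)·U + (3/8)·V + (7/24)·W = (45/8, -1/2).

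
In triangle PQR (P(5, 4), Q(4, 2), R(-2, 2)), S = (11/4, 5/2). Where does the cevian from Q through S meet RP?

(3/2, 3)

Barycentric coordinates of S with respect to PQR: (1/4, 1/2, 1/4).
On side RP the Q-coordinate is zero; dropping S's Q-weight 1/2 and renormalizing the remaining 1/4 : 1/4 gives weights 1/2, 1/2 on R, P.
T = (1/2)·(-2, 2) + (1/2)·(5, 4) = (3/2, 3).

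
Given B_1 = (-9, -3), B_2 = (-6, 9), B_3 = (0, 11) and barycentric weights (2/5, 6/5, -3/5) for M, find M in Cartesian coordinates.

M = (2/5)·B_1 + (6/5)·B_2 + (-3/5)·B_3.
x-coordinate: (2/5)·(-9) + (6/5)·(-6) + (-3/5)·0 = -54/5.
y-coordinate: (2/5)·(-3) + (6/5)·9 + (-3/5)·11 = 3.

(-54/5, 3)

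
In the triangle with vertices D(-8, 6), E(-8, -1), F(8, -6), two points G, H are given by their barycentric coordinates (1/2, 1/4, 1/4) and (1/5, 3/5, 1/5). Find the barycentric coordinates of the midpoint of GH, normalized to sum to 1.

Since both coordinate triples sum to 1, the midpoint's barycentrics are the componentwise average.
(1/2+1/5)/2 = 7/20; similarly 17/40 and 9/40.

(7/20, 17/40, 9/40)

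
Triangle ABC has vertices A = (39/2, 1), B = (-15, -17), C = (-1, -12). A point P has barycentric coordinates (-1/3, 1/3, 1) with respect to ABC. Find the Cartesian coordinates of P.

P = (-1/3)·A + (1/3)·B + 1·C.
x-coordinate: (-1/3)·(39/2) + (1/3)·(-15) + 1·(-1) = -25/2.
y-coordinate: (-1/3)·1 + (1/3)·(-17) + 1·(-12) = -18.

(-25/2, -18)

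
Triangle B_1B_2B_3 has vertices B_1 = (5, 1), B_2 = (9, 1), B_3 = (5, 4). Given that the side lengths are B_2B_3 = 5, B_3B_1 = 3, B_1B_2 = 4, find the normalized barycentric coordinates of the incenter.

The incenter has barycentric coordinates proportional to the opposite side lengths: (5 : 3 : 4).
Normalizing by 5+3+4 = 12 gives (5/12, 1/4, 1/3).

(5/12, 1/4, 1/3)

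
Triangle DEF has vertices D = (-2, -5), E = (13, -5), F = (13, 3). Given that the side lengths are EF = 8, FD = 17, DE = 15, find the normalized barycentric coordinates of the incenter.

The incenter has barycentric coordinates proportional to the opposite side lengths: (8 : 17 : 15).
Normalizing by 8+17+15 = 40 gives (1/5, 17/40, 3/8).

(1/5, 17/40, 3/8)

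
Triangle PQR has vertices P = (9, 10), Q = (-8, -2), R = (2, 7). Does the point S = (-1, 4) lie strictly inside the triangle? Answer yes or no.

yes

Barycentric coordinates of S: (1/11, 4/11, 6/11).
The three coordinates are positive, positive, positive; a point is interior exactly when all three are positive.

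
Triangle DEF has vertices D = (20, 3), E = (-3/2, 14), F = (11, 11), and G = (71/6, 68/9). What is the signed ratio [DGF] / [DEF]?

[DEF] = ½·(20·(14−11) + (-3/2)·(11−3) + 11·(3−14)) = ½·(60 − 12 − 121) = -73/2.
[DGF] = ½·(20·(68/9−11) + (71/6)·(11−3) + 11·(3−(68/9))) = ½·(-620/9 + 284/3 − 451/9) = -73/6, so the ratio is (-73/6)/(-73/2) = 1/3.

1/3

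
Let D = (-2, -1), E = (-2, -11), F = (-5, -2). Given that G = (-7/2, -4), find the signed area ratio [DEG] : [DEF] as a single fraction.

1/2

[DEF] = ½·((-2)·(-11−(-2)) + (-2)·(-2−(-1)) + (-5)·(-1−(-11))) = ½·(18 + 2 − 50) = -15.
[DEG] = ½·((-2)·(-11−(-4)) + (-2)·(-4−(-1)) + (-7/2)·(-1−(-11))) = ½·(14 + 6 − 35) = -15/2, so the ratio is (-15/2)/(-15) = 1/2.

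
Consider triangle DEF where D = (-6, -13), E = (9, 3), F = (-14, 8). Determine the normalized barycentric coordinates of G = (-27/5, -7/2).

(1/2, 1/5, 3/10)

Signed area of the reference triangle: [DEF] = ½·((-6)·(3−8) + 9·(8−(-13)) + (-14)·(-13−3)) = ½·(30 + 189 + 224) = 443/2.
[GEF] = ½·((-27/5)·(3−8) + 9·(8−(-7/2)) + (-14)·(-7/2−3)) = ½·(27 + 207/2 + 91) = 443/4, so the D-coordinate is (443/4)/(443/2) = 1/2.
[DGF] = ½·((-6)·(-7/2−8) + (-27/5)·(8−(-13)) + (-14)·(-13−(-7/2))) = ½·(69 − 567/5 + 133) = 443/10, so the E-coordinate is 1/5.
[DEG] = ½·((-6)·(3−(-7/2)) + 9·(-7/2−(-13)) + (-27/5)·(-13−3)) = ½·(-39 + 171/2 + 432/5) = 1329/20, so the F-coordinate is 3/10.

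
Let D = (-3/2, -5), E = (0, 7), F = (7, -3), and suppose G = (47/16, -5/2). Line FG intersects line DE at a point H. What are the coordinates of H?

Barycentric coordinates of G with respect to DEF: (3/8, 1/8, 1/2).
On side DE the F-coordinate is zero; dropping G's F-weight 1/2 and renormalizing the remaining 3/8 : 1/8 gives weights 3/4, 1/4 on D, E.
H = (3/4)·(-3/2, -5) + (1/4)·(0, 7) = (-9/8, -2).

(-9/8, -2)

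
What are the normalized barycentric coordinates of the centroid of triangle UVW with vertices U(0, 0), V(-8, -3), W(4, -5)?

The centroid is the average of the vertices, so each weight is 1/3.

(1/3, 1/3, 1/3)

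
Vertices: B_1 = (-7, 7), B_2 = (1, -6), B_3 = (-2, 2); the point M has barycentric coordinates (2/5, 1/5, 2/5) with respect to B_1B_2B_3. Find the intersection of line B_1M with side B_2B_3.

(-1, -2/3)

Line B_1M meets B_2B_3 where the B_1-coordinate vanishes; zeroing M's B_1-weight and renormalizing leaves B_2, B_3-weights 1/5 : 2/5 → (1/3, 2/3).
So N = (1/3)·B_2 + (2/3)·B_3 = (-1, -2/3).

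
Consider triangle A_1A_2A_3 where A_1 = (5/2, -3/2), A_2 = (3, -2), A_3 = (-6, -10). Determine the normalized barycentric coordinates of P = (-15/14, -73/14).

(3/7, 1/7, 3/7)

Signed area of the reference triangle: [A_1A_2A_3] = ½·((5/2)·(-2−(-10)) + 3·(-10−(-3/2)) + (-6)·(-3/2−(-2))) = ½·(20 − 51/2 − 3) = -17/4.
[PA_2A_3] = ½·((-15/14)·(-2−(-10)) + 3·(-10−(-73/14)) + (-6)·(-73/14−(-2))) = ½·(-60/7 − 201/14 + 135/7) = -51/28, so the A_1-coordinate is (-51/28)/(-17/4) = 3/7.
[A_1PA_3] = ½·((5/2)·(-73/14−(-10)) + (-15/14)·(-10−(-3/2)) + (-6)·(-3/2−(-73/14))) = ½·(335/28 + 255/28 − 156/7) = -17/28, so the A_2-coordinate is 1/7.
[A_1A_2P] = ½·((5/2)·(-2−(-73/14)) + 3·(-73/14−(-3/2)) + (-15/14)·(-3/2−(-2))) = ½·(225/28 − 78/7 − 15/28) = -51/28, so the A_3-coordinate is 3/7.
Check: 3/7 + 1/7 + 3/7 = 1.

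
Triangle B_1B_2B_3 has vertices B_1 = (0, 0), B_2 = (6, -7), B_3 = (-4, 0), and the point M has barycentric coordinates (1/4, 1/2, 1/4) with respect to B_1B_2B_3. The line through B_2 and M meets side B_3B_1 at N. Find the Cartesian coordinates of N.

Line B_2M meets B_3B_1 where the B_2-coordinate vanishes; zeroing M's B_2-weight and renormalizing leaves B_3, B_1-weights 1/4 : 1/4 → (1/2, 1/2).
So N = (1/2)·B_3 + (1/2)·B_1 = (-2, 0).

(-2, 0)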